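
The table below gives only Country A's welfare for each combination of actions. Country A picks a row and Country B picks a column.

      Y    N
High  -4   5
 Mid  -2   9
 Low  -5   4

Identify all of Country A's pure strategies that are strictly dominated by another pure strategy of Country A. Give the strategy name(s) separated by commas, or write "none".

High, Low

High: dominated, since Mid does at least as well everywhere (Y: -2>-4, N: 9>5).
Mid is not dominated — it holds its own against High at Y (-2>-4); Low at Y (-2>-5).
High strictly dominates Low — Y: -4>-5, N: 5>4.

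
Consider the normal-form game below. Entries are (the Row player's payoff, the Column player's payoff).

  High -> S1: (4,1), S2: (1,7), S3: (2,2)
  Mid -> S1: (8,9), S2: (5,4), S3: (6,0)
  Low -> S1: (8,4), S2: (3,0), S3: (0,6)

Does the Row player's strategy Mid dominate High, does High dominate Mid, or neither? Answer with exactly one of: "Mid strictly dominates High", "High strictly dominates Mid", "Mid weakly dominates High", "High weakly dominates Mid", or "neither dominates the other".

Mid strictly dominates High

Compare Mid to High across each choice by the Column player: S1: 8>4, S2: 5>1, S3: 6>2.
Every comparison favours Mid, so Mid strictly dominates High.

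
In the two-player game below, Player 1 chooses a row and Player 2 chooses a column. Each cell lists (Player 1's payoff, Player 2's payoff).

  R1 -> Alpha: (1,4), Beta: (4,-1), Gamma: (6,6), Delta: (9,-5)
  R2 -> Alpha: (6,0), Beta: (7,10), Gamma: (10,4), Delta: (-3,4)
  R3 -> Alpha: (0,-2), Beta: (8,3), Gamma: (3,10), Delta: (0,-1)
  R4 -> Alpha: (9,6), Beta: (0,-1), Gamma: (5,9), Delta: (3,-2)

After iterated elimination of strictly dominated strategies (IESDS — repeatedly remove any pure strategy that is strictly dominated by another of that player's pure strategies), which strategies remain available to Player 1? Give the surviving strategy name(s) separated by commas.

Player 2's strategy Alpha is strictly dominated by Gamma (R1: 6>4, R2: 4>0, R3: 10>-2, R4: 9>6) and is removed.
For Player 1, R1 strictly dominates R4 on the remaining columns (Beta: 4>0, Gamma: 6>5, Delta: 9>3); eliminate R4.
Column Delta is eliminated: Beta beats it against every remaining row (R1: -1>-5, R2: 10>4, R3: 3>-1).
Player 1's strategy R1 is strictly dominated by R2 (Beta: 7>4, Gamma: 10>6) and is removed.
Among the remaining strategies, none is strictly dominated by another pure strategy of the same player, so the elimination stops.
Surviving strategies — Player 1: {R2, R3}; Player 2: {Beta, Gamma}.

R2, R3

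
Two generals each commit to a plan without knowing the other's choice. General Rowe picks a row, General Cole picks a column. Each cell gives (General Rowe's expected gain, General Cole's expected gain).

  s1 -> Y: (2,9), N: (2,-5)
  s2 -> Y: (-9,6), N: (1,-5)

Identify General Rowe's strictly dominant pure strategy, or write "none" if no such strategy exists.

s1 vs s2: Y: 2>-9, N: 2>1.
s1 strictly beats every other strategy against every opponent action, so it is strictly dominant.

s1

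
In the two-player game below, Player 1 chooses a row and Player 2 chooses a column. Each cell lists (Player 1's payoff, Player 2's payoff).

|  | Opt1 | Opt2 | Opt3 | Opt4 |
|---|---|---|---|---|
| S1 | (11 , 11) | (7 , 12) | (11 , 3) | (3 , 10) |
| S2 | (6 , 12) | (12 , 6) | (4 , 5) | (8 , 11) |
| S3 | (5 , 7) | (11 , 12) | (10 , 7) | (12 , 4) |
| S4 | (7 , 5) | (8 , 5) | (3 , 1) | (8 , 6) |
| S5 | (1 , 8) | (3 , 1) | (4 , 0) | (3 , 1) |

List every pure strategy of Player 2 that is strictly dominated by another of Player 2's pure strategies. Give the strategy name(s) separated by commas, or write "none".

Opt1: no other strategy beats it everywhere (Opt2 at S2 (12>6); Opt3 at S1 (11>3); Opt4 at S1 (11>10)).
Opt2: no other strategy beats it everywhere (Opt1 at S1 (12>11); Opt3 at S1 (12>3); Opt4 at S1 (12>10)).
Opt3 is strictly dominated by Opt2 (S1: 12>3, S2: 6>5, S3: 12>7, S4: 5>1, S5: 1>0).
Opt4: no other strategy beats it everywhere (Opt1 at S4 (6>5); Opt2 at S2 (11>6); Opt3 at S1 (10>3)).

Opt3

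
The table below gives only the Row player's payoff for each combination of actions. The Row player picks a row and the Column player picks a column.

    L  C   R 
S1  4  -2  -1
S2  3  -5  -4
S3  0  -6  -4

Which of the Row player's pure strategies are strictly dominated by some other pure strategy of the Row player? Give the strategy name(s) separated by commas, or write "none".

S1: no other strategy beats it everywhere (S2 at L (4>3); S3 at L (4>0)).
S2: dominated, since S1 does at least as well everywhere (L: 4>3, C: -2>-5, R: -1>-4).
S3: dominated, since S1 does at least as well everywhere (L: 4>0, C: -2>-6, R: -1>-4).

S2, S3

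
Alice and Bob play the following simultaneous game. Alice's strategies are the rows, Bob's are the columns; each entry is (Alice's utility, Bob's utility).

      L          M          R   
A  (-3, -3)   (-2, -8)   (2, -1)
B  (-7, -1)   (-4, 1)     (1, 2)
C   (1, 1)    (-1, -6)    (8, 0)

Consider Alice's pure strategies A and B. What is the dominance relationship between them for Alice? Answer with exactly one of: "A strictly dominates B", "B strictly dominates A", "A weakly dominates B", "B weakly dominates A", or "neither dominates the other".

A strictly dominates B

A's payoffs vs B's, by Bob's action — L: -3>-7, M: -2>-4, R: 2>1.
A gives a strictly higher payoff against each opponent action, so A strictly dominates B.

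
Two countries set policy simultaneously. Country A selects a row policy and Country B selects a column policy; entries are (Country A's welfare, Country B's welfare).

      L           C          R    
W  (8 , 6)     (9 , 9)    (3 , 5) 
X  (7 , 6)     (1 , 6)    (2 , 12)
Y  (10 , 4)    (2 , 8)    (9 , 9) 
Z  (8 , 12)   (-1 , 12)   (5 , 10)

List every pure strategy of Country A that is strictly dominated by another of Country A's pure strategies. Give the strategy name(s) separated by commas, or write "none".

W: no other strategy beats it everywhere (X at L (8>7); Y at C (9>2); Z at L (8=8)).
W strictly dominates X — L: 8>7, C: 9>1, R: 3>2.
Y is not dominated — it holds its own against W at L (10>8); X at L (10>7); Z at L (10>8).
Y strictly dominates Z — L: 10>8, C: 2>-1, R: 9>5.

X, Z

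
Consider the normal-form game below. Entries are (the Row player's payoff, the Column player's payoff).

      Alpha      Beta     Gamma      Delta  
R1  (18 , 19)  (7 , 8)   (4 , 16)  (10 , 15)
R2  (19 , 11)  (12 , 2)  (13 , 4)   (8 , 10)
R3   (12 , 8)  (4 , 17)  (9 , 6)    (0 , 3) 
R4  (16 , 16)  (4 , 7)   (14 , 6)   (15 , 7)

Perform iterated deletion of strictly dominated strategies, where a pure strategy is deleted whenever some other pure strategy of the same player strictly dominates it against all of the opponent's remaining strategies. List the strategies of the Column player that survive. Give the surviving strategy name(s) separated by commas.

Alpha

Row R3 is eliminated: R2 beats it against every remaining column (Alpha: 19>12, Beta: 12>4, Gamma: 13>9, Delta: 8>0).
For the Column player, Alpha strictly dominates Beta on the remaining rows (R1: 19>8, R2: 11>2, R4: 16>7); eliminate Beta.
The Column player's strategy Gamma is strictly dominated by Alpha (R1: 19>16, R2: 11>4, R4: 16>6) and is removed.
For the Column player, Alpha strictly dominates Delta on the remaining rows (R1: 19>15, R2: 11>10, R4: 16>7); eliminate Delta.
The Row player's strategy R1 is strictly dominated by R2 (Alpha: 19>18) and is removed.
Row R4 is eliminated: R2 beats it against every remaining column (Alpha: 19>16).
Among the remaining strategies, none is strictly dominated by another pure strategy of the same player, so the elimination stops.
Surviving strategies — the Row player: {R2}; the Column player: {Alpha}.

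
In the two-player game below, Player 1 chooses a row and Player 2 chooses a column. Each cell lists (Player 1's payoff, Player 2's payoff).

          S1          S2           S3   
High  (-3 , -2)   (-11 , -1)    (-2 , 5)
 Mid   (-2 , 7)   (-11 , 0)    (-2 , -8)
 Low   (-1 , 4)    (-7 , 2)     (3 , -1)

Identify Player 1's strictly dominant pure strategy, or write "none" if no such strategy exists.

Low vs High: S1: -1>-3, S2: -7>-11, S3: 3>-2.
Low vs Mid: S1: -1>-2, S2: -7>-11, S3: 3>-2.
Low strictly beats every other strategy against every opponent action, so it is strictly dominant.

Low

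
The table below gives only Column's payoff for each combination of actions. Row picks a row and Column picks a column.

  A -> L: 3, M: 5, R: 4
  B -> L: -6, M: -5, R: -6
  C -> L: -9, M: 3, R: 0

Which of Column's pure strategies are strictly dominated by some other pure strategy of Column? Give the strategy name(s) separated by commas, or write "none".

L, R

M strictly dominates L — A: 5>3, B: -5>-6, C: 3>-9.
Nothing dominates M: L at A (5>3); R at A (5>4).
R: dominated, since M does at least as well everywhere (A: 5>4, B: -5>-6, C: 3>0).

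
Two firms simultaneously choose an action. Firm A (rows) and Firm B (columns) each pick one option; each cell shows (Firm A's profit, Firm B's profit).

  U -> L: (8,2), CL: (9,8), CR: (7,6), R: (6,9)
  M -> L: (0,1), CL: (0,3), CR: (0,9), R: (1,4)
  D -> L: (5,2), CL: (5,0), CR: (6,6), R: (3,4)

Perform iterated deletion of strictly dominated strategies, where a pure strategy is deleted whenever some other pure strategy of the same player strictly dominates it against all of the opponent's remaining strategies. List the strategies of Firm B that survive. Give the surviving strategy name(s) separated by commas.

R

For Firm A, U strictly dominates M on the remaining columns (L: 8>0, CL: 9>0, CR: 7>0, R: 6>1); eliminate M.
Row D is eliminated: U beats it against every remaining column (L: 8>5, CL: 9>5, CR: 7>6, R: 6>3).
Firm B's strategy L is strictly dominated by CL (U: 8>2) and is removed.
For Firm B, R strictly dominates CL on the remaining rows (U: 9>8); eliminate CL.
Firm B's strategy CR is strictly dominated by R (U: 9>6) and is removed.
Among the remaining strategies, none is strictly dominated by another pure strategy of the same player, so the elimination stops.
Surviving strategies — Firm A: {U}; Firm B: {R}.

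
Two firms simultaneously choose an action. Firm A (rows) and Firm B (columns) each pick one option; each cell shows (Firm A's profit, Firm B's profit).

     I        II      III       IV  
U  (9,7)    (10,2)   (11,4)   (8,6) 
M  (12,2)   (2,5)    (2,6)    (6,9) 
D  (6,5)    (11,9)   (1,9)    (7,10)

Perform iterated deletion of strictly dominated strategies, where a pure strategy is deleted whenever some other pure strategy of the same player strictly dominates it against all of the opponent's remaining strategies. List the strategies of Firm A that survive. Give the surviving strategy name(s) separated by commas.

For Firm B, IV strictly dominates II on the remaining rows (U: 6>2, M: 9>5, D: 10>9); eliminate II.
Row D is eliminated: U beats it against every remaining column (I: 9>6, III: 11>1, IV: 8>7).
Firm B's strategy III is strictly dominated by IV (U: 6>4, M: 9>6) and is removed.
Among the remaining strategies, none is strictly dominated by another pure strategy of the same player, so the elimination stops.
Surviving strategies — Firm A: {U, M}; Firm B: {I, IV}.

U, M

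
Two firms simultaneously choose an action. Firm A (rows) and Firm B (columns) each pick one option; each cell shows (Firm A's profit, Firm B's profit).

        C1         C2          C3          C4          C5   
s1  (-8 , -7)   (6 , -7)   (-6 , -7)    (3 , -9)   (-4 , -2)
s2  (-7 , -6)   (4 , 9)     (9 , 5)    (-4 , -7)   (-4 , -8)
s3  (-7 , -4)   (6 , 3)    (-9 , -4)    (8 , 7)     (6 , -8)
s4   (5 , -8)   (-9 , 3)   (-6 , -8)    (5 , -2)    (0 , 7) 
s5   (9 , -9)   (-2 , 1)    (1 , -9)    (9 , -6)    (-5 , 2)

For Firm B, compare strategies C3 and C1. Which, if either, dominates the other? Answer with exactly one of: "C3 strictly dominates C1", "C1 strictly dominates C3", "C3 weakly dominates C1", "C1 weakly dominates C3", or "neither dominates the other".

C3 weakly dominates C1

Compare C3 to C1 across each choice by Firm A: s1: -7=-7, s2: 5>-6, s3: -4=-4, s4: -8=-8, s5: -9=-9.
C3 is at least as good everywhere and strictly better somewhere (tied only at s1, s3, s4, s5), so C3 weakly but not strictly dominates C1.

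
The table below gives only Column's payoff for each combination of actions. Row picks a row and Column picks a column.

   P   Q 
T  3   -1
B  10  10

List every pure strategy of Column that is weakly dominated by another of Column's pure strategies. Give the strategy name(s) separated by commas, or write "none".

Q

Nothing dominates P: Q at T (3>-1).
Q is weakly dominated by P (T: 3>-1, B: 10=10).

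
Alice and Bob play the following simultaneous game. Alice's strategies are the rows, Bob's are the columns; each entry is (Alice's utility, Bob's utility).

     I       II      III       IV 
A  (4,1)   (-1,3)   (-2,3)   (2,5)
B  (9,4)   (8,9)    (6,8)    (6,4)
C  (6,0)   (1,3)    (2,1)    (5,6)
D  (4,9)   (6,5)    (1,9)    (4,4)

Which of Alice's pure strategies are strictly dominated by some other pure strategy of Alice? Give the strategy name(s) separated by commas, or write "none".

A, C, D

A is strictly dominated by B (I: 9>4, II: 8>-1, III: 6>-2, IV: 6>2).
B: no other strategy beats it everywhere (A at I (9>4); C at I (9>6); D at I (9>4)).
B strictly dominates C — I: 9>6, II: 8>1, III: 6>2, IV: 6>5.
D is strictly dominated by B (I: 9>4, II: 8>6, III: 6>1, IV: 6>4).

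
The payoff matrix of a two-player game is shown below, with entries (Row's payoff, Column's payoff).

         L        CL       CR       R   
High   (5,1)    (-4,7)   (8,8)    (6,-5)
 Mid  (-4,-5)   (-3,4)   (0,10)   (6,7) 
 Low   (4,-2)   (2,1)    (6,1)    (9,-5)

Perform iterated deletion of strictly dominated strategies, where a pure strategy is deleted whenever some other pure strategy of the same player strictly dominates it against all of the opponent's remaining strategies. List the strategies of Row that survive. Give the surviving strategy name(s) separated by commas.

Row Mid is eliminated: Low beats it against every remaining column (L: 4>-4, CL: 2>-3, CR: 6>0, R: 9>6).
Column L is eliminated: CL beats it against every remaining row (High: 7>1, Low: 1>-2).
For Column, CL strictly dominates R on the remaining rows (High: 7>-5, Low: 1>-5); eliminate R.
Among the remaining strategies, none is strictly dominated by another pure strategy of the same player, so the elimination stops.
Surviving strategies — Row: {High, Low}; Column: {CL, CR}.

High, Low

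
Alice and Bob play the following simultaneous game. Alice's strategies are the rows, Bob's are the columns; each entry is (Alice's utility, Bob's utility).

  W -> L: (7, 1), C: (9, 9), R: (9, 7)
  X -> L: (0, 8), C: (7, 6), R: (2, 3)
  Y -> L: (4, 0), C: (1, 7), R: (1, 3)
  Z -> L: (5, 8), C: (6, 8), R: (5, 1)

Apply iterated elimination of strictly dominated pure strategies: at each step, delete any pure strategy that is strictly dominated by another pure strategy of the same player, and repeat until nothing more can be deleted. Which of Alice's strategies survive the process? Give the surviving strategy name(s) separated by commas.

Row X is eliminated: W beats it against every remaining column (L: 7>0, C: 9>7, R: 9>2).
For Alice, W strictly dominates Y on the remaining columns (L: 7>4, C: 9>1, R: 9>1); eliminate Y.
Alice's strategy Z is strictly dominated by W (L: 7>5, C: 9>6, R: 9>5) and is removed.
For Bob, C strictly dominates L on the remaining rows (W: 9>1); eliminate L.
Column R is eliminated: C beats it against every remaining row (W: 9>7).
Among the remaining strategies, none is strictly dominated by another pure strategy of the same player, so the elimination stops.
Surviving strategies — Alice: {W}; Bob: {C}.

W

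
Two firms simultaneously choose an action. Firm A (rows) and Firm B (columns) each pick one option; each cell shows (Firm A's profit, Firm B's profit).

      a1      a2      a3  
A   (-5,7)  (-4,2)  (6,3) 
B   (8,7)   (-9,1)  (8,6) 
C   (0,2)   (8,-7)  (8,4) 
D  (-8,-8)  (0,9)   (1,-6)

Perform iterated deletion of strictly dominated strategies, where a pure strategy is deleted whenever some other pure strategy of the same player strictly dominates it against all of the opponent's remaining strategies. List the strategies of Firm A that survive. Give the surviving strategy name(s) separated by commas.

Row A is eliminated: C beats it against every remaining column (a1: 0>-5, a2: 8>-4, a3: 8>6).
Row D is eliminated: C beats it against every remaining column (a1: 0>-8, a2: 8>0, a3: 8>1).
For Firm B, a1 strictly dominates a2 on the remaining rows (B: 7>1, C: 2>-7); eliminate a2.
Among the remaining strategies, none is strictly dominated by another pure strategy of the same player, so the elimination stops.
Surviving strategies — Firm A: {B, C}; Firm B: {a1, a3}.

B, C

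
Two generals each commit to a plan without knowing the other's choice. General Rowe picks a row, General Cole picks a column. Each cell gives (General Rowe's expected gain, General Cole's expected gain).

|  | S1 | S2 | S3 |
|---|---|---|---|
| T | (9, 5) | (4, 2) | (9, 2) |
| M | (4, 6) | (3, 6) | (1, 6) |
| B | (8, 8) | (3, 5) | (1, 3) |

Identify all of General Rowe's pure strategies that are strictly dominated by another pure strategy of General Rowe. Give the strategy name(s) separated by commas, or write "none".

M, B

T: no other strategy beats it everywhere (M at S1 (9>4); B at S1 (9>8)).
M: dominated, since T does at least as well everywhere (S1: 9>4, S2: 4>3, S3: 9>1).
T strictly dominates B — S1: 9>8, S2: 4>3, S3: 9>1.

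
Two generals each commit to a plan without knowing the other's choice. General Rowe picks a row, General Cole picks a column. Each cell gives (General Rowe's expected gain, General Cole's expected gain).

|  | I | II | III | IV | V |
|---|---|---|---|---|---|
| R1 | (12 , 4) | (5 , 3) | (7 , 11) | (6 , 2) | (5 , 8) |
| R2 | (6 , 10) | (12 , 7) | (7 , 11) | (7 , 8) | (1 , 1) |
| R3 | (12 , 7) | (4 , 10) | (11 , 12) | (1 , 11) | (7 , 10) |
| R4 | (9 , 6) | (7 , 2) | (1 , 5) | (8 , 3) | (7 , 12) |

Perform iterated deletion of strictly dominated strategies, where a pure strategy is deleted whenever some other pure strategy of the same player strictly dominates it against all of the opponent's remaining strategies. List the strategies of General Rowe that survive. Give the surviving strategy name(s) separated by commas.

Column II is eliminated: III beats it against every remaining row (R1: 11>3, R2: 11>7, R3: 12>10, R4: 5>2).
General Cole's strategy IV is strictly dominated by III (R1: 11>2, R2: 11>8, R3: 12>11, R4: 5>3) and is removed.
General Rowe's strategy R2 is strictly dominated by R3 (I: 12>6, III: 11>7, V: 7>1) and is removed.
General Cole's strategy I is strictly dominated by V (R1: 8>4, R3: 10>7, R4: 12>6) and is removed.
Row R1 is eliminated: R3 beats it against every remaining column (III: 11>7, V: 7>5).
Among the remaining strategies, none is strictly dominated by another pure strategy of the same player, so the elimination stops.
Surviving strategies — General Rowe: {R3, R4}; General Cole: {III, V}.

R3, R4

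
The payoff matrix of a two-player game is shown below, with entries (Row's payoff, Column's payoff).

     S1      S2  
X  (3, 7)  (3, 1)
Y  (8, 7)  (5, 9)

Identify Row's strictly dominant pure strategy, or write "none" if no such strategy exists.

Y

Y vs X: S1: 8>3, S2: 5>3.
Y strictly beats every other strategy against every opponent action, so it is strictly dominant.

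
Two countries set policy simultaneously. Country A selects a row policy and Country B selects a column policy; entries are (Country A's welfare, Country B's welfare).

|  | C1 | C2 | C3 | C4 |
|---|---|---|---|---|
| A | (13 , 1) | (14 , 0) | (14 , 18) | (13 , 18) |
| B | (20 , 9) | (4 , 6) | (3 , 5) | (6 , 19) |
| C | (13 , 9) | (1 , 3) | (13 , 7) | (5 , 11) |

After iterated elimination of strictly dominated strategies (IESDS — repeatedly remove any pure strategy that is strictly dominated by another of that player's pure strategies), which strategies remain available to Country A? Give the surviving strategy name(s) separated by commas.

Country B's strategy C1 is strictly dominated by C4 (A: 18>1, B: 19>9, C: 11>9) and is removed.
For Country A, A strictly dominates B on the remaining columns (C2: 14>4, C3: 14>3, C4: 13>6); eliminate B.
Country A's strategy C is strictly dominated by A (C2: 14>1, C3: 14>13, C4: 13>5) and is removed.
Column C2 is eliminated: C3 beats it against every remaining row (A: 18>0).
Among the remaining strategies, none is strictly dominated by another pure strategy of the same player, so the elimination stops.
Surviving strategies — Country A: {A}; Country B: {C3, C4}.

A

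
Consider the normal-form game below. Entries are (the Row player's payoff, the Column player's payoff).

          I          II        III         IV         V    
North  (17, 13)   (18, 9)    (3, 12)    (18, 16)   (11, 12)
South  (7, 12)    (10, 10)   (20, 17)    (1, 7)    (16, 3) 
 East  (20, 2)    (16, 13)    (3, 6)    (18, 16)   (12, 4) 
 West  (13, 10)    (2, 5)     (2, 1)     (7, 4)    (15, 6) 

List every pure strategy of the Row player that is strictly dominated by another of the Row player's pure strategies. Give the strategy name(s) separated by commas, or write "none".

North is not dominated — it holds its own against South at I (17>7); East at II (18>16); West at I (17>13).
South is not dominated — it holds its own against North at III (20>3); East at III (20>3); West at II (10>2).
Nothing dominates East: North at I (20>17); South at I (20>7); West at I (20>13).
West: no other strategy beats it everywhere (North at V (15>11); South at I (13>7); East at V (15>12)).

none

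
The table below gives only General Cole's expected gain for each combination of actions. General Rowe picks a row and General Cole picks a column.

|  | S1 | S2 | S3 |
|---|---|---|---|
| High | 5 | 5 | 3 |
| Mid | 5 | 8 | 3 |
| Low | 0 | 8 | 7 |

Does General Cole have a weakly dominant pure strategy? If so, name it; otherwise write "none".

S2 vs S1: High: 5=5, Mid: 8>5, Low: 8>0.
S2 vs S3: High: 5>3, Mid: 8>3, Low: 8>7.
S2 is at least as good as every other strategy against every opponent action, so it is weakly dominant.

S2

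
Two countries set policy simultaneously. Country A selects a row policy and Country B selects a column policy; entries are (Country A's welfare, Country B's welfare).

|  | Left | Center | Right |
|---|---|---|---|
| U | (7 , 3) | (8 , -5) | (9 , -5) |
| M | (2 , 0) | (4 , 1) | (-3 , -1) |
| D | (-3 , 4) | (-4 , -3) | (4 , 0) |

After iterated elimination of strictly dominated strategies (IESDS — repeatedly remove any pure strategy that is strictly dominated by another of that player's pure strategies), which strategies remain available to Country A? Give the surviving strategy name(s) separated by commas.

U

Country A's strategy M is strictly dominated by U (Left: 7>2, Center: 8>4, Right: 9>-3) and is removed.
For Country A, U strictly dominates D on the remaining columns (Left: 7>-3, Center: 8>-4, Right: 9>4); eliminate D.
Country B's strategy Center is strictly dominated by Left (U: 3>-5) and is removed.
Column Right is eliminated: Left beats it against every remaining row (U: 3>-5).
Among the remaining strategies, none is strictly dominated by another pure strategy of the same player, so the elimination stops.
Surviving strategies — Country A: {U}; Country B: {Left}.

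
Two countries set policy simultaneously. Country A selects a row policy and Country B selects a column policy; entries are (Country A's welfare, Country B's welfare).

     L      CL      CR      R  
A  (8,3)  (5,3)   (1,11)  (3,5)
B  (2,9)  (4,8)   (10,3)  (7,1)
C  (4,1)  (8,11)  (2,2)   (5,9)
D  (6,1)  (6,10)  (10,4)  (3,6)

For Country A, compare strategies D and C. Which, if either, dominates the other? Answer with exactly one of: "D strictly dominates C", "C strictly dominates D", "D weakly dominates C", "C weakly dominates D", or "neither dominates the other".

neither dominates the other

D's payoffs vs C's, by Country B's action — L: 6>4, CL: 6<8, CR: 10>2, R: 3<5.
D does better at L, CR but worse at CL, R; neither strategy dominates the other.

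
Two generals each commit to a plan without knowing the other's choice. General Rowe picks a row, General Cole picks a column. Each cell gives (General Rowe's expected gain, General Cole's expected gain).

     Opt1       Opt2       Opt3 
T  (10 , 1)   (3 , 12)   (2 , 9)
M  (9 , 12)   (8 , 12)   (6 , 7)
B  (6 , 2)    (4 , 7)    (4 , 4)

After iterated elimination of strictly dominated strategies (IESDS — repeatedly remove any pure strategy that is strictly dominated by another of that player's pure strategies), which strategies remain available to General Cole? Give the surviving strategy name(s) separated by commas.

Opt1, Opt2

For General Rowe, M strictly dominates B on the remaining columns (Opt1: 9>6, Opt2: 8>4, Opt3: 6>4); eliminate B.
Column Opt3 is eliminated: Opt2 beats it against every remaining row (T: 12>9, M: 12>7).
Among the remaining strategies, none is strictly dominated by another pure strategy of the same player, so the elimination stops.
Surviving strategies — General Rowe: {T, M}; General Cole: {Opt1, Opt2}.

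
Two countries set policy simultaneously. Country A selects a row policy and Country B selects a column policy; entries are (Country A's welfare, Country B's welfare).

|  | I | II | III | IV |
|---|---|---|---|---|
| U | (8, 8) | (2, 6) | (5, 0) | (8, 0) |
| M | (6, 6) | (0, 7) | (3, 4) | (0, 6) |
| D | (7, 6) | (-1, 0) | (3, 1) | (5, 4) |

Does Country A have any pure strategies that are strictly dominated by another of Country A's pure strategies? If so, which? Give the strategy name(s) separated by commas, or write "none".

Nothing dominates U: M at I (8>6); D at I (8>7).
U strictly dominates M — I: 8>6, II: 2>0, III: 5>3, IV: 8>0.
D is strictly dominated by U (I: 8>7, II: 2>-1, III: 5>3, IV: 8>5).

M, D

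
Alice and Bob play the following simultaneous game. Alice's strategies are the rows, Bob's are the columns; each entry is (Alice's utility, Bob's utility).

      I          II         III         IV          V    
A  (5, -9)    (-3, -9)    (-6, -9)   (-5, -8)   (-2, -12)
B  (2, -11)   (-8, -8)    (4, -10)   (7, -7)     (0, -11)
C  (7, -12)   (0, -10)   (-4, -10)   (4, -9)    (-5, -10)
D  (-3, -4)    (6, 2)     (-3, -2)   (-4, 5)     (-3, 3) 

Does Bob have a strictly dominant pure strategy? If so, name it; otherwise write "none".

IV vs I: A: -8>-9, B: -7>-11, C: -9>-12, D: 5>-4.
IV vs II: A: -8>-9, B: -7>-8, C: -9>-10, D: 5>2.
IV vs III: A: -8>-9, B: -7>-10, C: -9>-10, D: 5>-2.
IV vs V: A: -8>-12, B: -7>-11, C: -9>-10, D: 5>3.
IV strictly beats every other strategy against every opponent action, so it is strictly dominant.

IV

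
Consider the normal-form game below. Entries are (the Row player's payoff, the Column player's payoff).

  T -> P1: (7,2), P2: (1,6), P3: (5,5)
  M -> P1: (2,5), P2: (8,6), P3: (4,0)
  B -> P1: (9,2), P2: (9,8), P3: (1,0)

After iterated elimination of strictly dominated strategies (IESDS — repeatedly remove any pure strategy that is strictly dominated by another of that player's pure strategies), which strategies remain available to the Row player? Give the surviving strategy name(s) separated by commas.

Column P1 is eliminated: P2 beats it against every remaining row (T: 6>2, M: 6>5, B: 8>2).
For the Column player, P2 strictly dominates P3 on the remaining rows (T: 6>5, M: 6>0, B: 8>0); eliminate P3.
Row T is eliminated: M beats it against every remaining column (P2: 8>1).
For the Row player, B strictly dominates M on the remaining columns (P2: 9>8); eliminate M.
Among the remaining strategies, none is strictly dominated by another pure strategy of the same player, so the elimination stops.
Surviving strategies — the Row player: {B}; the Column player: {P2}.

B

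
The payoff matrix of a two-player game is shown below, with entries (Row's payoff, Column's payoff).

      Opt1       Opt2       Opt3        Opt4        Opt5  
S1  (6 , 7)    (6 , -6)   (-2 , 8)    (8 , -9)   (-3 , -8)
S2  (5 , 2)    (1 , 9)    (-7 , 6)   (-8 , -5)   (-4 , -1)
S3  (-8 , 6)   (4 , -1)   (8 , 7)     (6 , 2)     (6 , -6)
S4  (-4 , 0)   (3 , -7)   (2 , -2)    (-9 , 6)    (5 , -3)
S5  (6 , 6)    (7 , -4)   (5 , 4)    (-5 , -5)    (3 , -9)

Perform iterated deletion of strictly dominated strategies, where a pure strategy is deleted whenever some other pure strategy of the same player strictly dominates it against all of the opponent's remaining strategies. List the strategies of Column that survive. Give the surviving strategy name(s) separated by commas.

Opt1, Opt3

Row S2 is eliminated: S1 beats it against every remaining column (Opt1: 6>5, Opt2: 6>1, Opt3: -2>-7, Opt4: 8>-8, Opt5: -3>-4).
Column's strategy Opt2 is strictly dominated by Opt1 (S1: 7>-6, S3: 6>-1, S4: 0>-7, S5: 6>-4) and is removed.
Column's strategy Opt5 is strictly dominated by Opt1 (S1: 7>-8, S3: 6>-6, S4: 0>-3, S5: 6>-9) and is removed.
Row S4 is eliminated: S5 beats it against every remaining column (Opt1: 6>-4, Opt3: 5>2, Opt4: -5>-9).
Column's strategy Opt4 is strictly dominated by Opt1 (S1: 7>-9, S3: 6>2, S5: 6>-5) and is removed.
Among the remaining strategies, none is strictly dominated by another pure strategy of the same player, so the elimination stops.
Surviving strategies — Row: {S1, S3, S5}; Column: {Opt1, Opt3}.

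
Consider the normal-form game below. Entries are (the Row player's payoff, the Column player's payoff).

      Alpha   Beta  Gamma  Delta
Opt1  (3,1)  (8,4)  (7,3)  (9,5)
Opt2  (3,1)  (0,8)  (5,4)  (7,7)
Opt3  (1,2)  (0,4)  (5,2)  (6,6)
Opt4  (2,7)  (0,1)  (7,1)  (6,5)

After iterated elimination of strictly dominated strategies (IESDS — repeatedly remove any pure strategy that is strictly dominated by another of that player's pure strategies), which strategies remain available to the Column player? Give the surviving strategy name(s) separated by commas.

Delta

For the Row player, Opt1 strictly dominates Opt3 on the remaining columns (Alpha: 3>1, Beta: 8>0, Gamma: 7>5, Delta: 9>6); eliminate Opt3.
The Column player's strategy Gamma is strictly dominated by Delta (Opt1: 5>3, Opt2: 7>4, Opt4: 5>1) and is removed.
Row Opt4 is eliminated: Opt1 beats it against every remaining column (Alpha: 3>2, Beta: 8>0, Delta: 9>6).
The Column player's strategy Alpha is strictly dominated by Beta (Opt1: 4>1, Opt2: 8>1) and is removed.
Row Opt2 is eliminated: Opt1 beats it against every remaining column (Beta: 8>0, Delta: 9>7).
Column Beta is eliminated: Delta beats it against every remaining row (Opt1: 5>4).
Among the remaining strategies, none is strictly dominated by another pure strategy of the same player, so the elimination stops.
Surviving strategies — the Row player: {Opt1}; the Column player: {Delta}.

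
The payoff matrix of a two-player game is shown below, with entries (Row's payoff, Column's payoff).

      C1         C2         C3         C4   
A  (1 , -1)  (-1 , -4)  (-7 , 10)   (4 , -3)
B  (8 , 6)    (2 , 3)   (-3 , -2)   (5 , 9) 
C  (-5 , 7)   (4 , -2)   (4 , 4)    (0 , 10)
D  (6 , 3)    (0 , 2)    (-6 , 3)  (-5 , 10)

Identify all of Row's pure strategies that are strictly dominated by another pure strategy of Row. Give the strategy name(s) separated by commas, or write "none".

B strictly dominates A — C1: 8>1, C2: 2>-1, C3: -3>-7, C4: 5>4.
B: no other strategy beats it everywhere (A at C1 (8>1); C at C1 (8>-5); D at C1 (8>6)).
Nothing dominates C: A at C2 (4>-1); B at C2 (4>2); D at C2 (4>0).
D: dominated, since B does at least as well everywhere (C1: 8>6, C2: 2>0, C3: -3>-6, C4: 5>-5).

A, D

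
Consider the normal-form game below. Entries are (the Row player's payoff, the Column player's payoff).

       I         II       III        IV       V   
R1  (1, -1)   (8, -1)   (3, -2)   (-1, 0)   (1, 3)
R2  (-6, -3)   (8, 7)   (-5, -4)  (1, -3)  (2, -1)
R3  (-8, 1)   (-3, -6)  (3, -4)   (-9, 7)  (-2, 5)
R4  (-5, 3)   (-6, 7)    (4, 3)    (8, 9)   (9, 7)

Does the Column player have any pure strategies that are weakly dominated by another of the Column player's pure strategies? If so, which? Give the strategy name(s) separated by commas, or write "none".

IV weakly dominates I — R1: 0>-1, R2: -3=-3, R3: 7>1, R4: 9>3.
Nothing dominates II: I at R2 (7>-3); III at R1 (-1>-2); IV at R2 (7>-3); V at R2 (7>-1).
III: dominated, since I does at least as well everywhere (R1: -1>-2, R2: -3>-4, R3: 1>-4, R4: 3=3).
Nothing dominates IV: I at R1 (0>-1); II at R1 (0>-1); III at R1 (0>-2); V at R3 (7>5).
Nothing dominates V: I at R1 (3>-1); II at R1 (3>-1); III at R1 (3>-2); IV at R1 (3>0).

I, III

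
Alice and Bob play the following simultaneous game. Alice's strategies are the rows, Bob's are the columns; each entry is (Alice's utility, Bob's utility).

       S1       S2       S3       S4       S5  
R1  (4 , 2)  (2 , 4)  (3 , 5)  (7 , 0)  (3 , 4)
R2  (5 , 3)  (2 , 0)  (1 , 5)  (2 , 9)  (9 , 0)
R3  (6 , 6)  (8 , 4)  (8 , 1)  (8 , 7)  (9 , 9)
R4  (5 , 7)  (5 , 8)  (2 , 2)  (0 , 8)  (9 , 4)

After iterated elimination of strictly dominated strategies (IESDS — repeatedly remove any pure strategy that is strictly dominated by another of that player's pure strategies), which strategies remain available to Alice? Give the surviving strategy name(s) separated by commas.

R2, R3, R4

For Alice, R3 strictly dominates R1 on the remaining columns (S1: 6>4, S2: 8>2, S3: 8>3, S4: 8>7, S5: 9>3); eliminate R1.
For Bob, S4 strictly dominates S1 on the remaining rows (R2: 9>3, R3: 7>6, R4: 8>7); eliminate S1.
Column S3 is eliminated: S4 beats it against every remaining row (R2: 9>5, R3: 7>1, R4: 8>2).
Among the remaining strategies, none is strictly dominated by another pure strategy of the same player, so the elimination stops.
Surviving strategies — Alice: {R2, R3, R4}; Bob: {S2, S4, S5}.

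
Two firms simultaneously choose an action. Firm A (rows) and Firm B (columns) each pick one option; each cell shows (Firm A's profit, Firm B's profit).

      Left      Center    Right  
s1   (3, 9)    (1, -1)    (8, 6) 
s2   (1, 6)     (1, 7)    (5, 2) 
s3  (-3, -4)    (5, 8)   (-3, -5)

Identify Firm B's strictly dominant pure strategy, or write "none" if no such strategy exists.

Left fails to dominate Center at s2 (6<7).
Center fails to dominate Left at s1 (-1<9).
Right fails to dominate Left at s1 (6<9).
No single strategy dominates all the others.

none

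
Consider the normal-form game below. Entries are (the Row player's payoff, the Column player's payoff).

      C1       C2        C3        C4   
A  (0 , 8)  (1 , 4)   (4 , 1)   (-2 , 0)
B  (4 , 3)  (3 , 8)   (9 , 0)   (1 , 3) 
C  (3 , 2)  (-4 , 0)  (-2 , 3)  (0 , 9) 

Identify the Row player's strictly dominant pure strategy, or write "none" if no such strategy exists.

B vs A: C1: 4>0, C2: 3>1, C3: 9>4, C4: 1>-2.
B vs C: C1: 4>3, C2: 3>-4, C3: 9>-2, C4: 1>0.
B strictly beats every other strategy against every opponent action, so it is strictly dominant.

B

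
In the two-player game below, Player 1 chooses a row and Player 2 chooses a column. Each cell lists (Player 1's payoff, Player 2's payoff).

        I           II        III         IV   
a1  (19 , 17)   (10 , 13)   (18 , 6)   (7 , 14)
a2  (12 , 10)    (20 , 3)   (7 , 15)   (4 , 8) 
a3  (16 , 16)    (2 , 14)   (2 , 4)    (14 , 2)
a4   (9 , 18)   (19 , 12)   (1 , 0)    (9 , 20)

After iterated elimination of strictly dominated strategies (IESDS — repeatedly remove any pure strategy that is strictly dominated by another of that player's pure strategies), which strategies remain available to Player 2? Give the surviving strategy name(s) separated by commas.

I

Player 2's strategy II is strictly dominated by I (a1: 17>13, a2: 10>3, a3: 16>14, a4: 18>12) and is removed.
Row a2 is eliminated: a1 beats it against every remaining column (I: 19>12, III: 18>7, IV: 7>4).
For Player 1, a3 strictly dominates a4 on the remaining columns (I: 16>9, III: 2>1, IV: 14>9); eliminate a4.
Column III is eliminated: I beats it against every remaining row (a1: 17>6, a3: 16>4).
For Player 2, I strictly dominates IV on the remaining rows (a1: 17>14, a3: 16>2); eliminate IV.
Player 1's strategy a3 is strictly dominated by a1 (I: 19>16) and is removed.
Among the remaining strategies, none is strictly dominated by another pure strategy of the same player, so the elimination stops.
Surviving strategies — Player 1: {a1}; Player 2: {I}.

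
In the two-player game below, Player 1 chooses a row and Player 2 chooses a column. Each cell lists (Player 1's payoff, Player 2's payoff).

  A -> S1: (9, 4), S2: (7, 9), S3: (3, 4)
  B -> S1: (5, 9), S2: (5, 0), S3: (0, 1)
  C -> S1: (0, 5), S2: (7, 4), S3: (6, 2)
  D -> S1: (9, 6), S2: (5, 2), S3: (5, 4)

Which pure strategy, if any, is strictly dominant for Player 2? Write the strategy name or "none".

S1 fails to dominate S2 at A (4<9).
S2 fails to dominate S1 at B (0<9).
S3 fails to dominate S1 at A (4=4).
No single strategy dominates all the others.

none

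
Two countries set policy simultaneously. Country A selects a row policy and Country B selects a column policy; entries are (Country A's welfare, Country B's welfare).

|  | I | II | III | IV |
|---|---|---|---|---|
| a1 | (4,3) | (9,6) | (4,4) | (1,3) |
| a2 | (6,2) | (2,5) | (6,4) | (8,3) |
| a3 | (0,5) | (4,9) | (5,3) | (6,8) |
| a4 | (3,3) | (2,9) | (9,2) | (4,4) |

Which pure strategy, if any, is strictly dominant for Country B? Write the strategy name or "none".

II

II vs I: a1: 6>3, a2: 5>2, a3: 9>5, a4: 9>3.
II vs III: a1: 6>4, a2: 5>4, a3: 9>3, a4: 9>2.
II vs IV: a1: 6>3, a2: 5>3, a3: 9>8, a4: 9>4.
II strictly beats every other strategy against every opponent action, so it is strictly dominant.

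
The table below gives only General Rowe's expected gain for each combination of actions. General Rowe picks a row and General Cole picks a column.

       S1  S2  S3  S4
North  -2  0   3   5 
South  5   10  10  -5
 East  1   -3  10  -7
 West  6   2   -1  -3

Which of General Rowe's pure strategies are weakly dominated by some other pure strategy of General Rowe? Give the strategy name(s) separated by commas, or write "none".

North: no other strategy beats it everywhere (South at S4 (5>-5); East at S2 (0>-3); West at S3 (3>-1)).
Nothing dominates South: North at S1 (5>-2); East at S1 (5>1); West at S2 (10>2).
East: dominated, since South does at least as well everywhere (S1: 5>1, S2: 10>-3, S3: 10=10, S4: -5>-7).
West: no other strategy beats it everywhere (North at S1 (6>-2); South at S1 (6>5); East at S1 (6>1)).

East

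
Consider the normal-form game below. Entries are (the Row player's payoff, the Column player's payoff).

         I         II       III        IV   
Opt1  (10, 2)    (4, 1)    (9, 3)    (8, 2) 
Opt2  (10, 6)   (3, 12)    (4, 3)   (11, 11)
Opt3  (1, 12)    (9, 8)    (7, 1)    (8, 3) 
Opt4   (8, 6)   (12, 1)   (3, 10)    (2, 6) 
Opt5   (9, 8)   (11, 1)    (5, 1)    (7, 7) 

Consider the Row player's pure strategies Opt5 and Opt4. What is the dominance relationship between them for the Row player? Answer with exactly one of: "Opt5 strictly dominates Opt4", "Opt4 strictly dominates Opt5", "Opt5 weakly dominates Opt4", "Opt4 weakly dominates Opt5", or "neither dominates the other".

neither dominates the other

Compare Opt5 to Opt4 across each choice by the Column player: I: 9>8, II: 11<12, III: 5>3, IV: 7>2.
Opt5 does better at I, III, IV but worse at II; neither strategy dominates the other.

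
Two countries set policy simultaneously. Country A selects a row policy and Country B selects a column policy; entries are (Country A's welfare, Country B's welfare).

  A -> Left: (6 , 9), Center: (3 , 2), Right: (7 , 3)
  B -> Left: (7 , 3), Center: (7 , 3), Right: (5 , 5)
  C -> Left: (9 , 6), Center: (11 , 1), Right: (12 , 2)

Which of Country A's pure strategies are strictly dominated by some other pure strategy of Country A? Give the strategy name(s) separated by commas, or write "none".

A: dominated, since C does at least as well everywhere (Left: 9>6, Center: 11>3, Right: 12>7).
C strictly dominates B — Left: 9>7, Center: 11>7, Right: 12>5.
C: no other strategy beats it everywhere (A at Left (9>6); B at Left (9>7)).

A, B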